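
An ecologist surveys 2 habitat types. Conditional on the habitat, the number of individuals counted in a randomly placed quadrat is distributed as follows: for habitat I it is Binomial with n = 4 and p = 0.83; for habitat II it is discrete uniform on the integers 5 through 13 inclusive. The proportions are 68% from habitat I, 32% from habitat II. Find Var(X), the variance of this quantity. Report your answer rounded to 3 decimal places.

9.537

Per component, I: μ=3.32, E[X²]=11.5868; II: μ=9, E[X²]=87.6667.
E[X] = 0.68·3.32 + 0.32·9 = 5.1376.
E[X²] = 0.68·11.5868 + 0.32·87.6667 = 35.9324.
Var(X) = E[X²] − (E[X])² = 35.9324 − 26.3949 = 9.53742.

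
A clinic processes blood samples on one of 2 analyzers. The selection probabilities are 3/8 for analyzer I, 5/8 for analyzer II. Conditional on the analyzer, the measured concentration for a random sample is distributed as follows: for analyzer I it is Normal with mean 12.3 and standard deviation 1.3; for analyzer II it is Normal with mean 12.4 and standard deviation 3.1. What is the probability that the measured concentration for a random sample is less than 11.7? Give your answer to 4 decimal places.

Conditional on each analyzer, P(X < 11.7): I: 0.322206; II: 0.410676.
By total probability, P(X < 11.7) = 0.375·0.322206 + 0.625·0.410676 = 0.3775.

0.3775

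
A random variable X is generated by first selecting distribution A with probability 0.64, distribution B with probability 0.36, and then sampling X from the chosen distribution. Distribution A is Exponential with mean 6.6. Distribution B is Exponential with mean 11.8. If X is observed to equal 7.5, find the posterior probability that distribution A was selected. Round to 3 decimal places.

0.658

Likelihoods f(7.5 | ·): A: 0.048634; B: 0.0448832.
Posterior ∝ prior × likelihood. Numerator for A: 0.64·0.048634 = 0.0311257.
Normalizing constant: 0.64·0.048634 + 0.36·0.0448832 = 0.0472837.
P(A | observation) = 0.0311257 / 0.0472837 = 0.658277.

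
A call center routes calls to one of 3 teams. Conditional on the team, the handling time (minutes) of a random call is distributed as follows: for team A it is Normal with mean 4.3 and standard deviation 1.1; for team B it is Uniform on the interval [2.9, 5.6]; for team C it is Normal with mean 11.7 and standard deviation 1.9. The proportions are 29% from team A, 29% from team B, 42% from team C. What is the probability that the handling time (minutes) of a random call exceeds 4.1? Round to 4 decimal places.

Conditional on each team, P(X > 4.1): A: 0.572137; B: 0.555556; C: 0.999968.
By total probability, P(X > 4.1) = 0.29·0.572137 + 0.29·0.555556 + 0.42·0.999968 = 0.747018.

0.7470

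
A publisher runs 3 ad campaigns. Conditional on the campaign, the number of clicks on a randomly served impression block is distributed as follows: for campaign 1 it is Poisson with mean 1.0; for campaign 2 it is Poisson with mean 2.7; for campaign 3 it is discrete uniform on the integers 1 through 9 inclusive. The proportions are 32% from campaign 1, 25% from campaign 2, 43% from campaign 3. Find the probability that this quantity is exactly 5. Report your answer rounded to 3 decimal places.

Conditional on each campaign, P(X = 5): 1: 0.00306566; 2: 0.0803605; 3: 0.111111.
By total probability, P(X = 5) = 0.32·0.00306566 + 0.25·0.0803605 + 0.43·0.111111 = 0.0688489.

0.069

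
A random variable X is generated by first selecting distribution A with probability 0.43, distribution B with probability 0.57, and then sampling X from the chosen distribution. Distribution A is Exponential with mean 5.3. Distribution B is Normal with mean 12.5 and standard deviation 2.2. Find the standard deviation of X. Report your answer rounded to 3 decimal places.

Per component, A: μ=5.3, E[X²]=56.18; B: μ=12.5, E[X²]=161.09.
E[X] = 0.43·5.3 + 0.57·12.5 = 9.404.
E[X²] = 0.43·56.18 + 0.57·161.09 = 115.979.
Var(X) = E[X²] − (E[X])² = 115.979 − 88.4352 = 27.5435.
SD(X) = √27.5435 = 5.24819.

5.248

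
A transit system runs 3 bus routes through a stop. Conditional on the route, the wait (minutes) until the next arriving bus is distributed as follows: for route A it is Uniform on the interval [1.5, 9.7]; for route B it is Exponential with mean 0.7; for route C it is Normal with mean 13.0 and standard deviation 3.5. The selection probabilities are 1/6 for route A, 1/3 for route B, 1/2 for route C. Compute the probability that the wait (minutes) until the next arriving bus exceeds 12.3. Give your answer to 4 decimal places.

Conditional on each route, P(X > 12.3): A: 0; B: 2.3379e-08; C: 0.57926.
By total probability, P(X > 12.3) = 0.166667·0 + 0.333333·2.3379e-08 + 0.5·0.57926 = 0.28963.

0.2896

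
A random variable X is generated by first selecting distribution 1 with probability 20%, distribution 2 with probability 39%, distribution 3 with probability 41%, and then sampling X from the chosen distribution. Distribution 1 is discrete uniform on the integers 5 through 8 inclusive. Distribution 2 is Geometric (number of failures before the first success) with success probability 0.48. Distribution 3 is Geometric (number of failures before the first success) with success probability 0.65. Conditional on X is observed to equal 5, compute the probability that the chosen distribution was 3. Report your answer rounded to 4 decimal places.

0.0239

Likelihoods P(X=5 | ·): 1: 0.25; 2: 0.0182498; 3: 0.00341392.
Posterior ∝ prior × likelihood. Numerator for 3: 0.41·0.00341392 = 0.00139971.
Normalizing constant: 0.2·0.25 + 0.39·0.0182498 + 0.41·0.00341392 = 0.0585171.
P(3 | observation) = 0.00139971 / 0.0585171 = 0.0239196.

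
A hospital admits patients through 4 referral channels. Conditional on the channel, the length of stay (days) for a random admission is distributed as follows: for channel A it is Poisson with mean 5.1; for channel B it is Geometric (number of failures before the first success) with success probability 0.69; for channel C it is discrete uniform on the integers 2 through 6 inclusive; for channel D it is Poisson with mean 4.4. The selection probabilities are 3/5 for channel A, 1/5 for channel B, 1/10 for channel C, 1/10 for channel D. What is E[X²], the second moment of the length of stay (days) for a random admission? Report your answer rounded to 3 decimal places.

For each component E[X²] = Var + (mean)², giving A: 31.11; B: 0.852972; C: 18; D: 23.76.
Overall E[X²] = 0.6·31.11 + 0.2·0.852972 + 0.1·18 + 0.1·23.76 = 23.0126.

23.013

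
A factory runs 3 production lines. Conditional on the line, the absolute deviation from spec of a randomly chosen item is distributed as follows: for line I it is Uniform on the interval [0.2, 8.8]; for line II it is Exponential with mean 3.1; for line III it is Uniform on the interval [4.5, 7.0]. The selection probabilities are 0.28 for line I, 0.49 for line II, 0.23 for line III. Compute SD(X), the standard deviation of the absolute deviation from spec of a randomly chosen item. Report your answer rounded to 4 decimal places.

Per component, I: μ=4.5, E[X²]=26.4133; II: μ=3.1, E[X²]=19.22; III: μ=5.75, E[X²]=33.5833.
E[X] = 0.28·4.5 + 0.49·3.1 + 0.23·5.75 = 4.1015.
E[X²] = 0.28·26.4133 + 0.49·19.22 + 0.23·33.5833 = 24.5377.
Var(X) = E[X²] − (E[X])² = 24.5377 − 16.8223 = 7.7154.
SD(X) = √7.7154 = 2.77766.

2.7777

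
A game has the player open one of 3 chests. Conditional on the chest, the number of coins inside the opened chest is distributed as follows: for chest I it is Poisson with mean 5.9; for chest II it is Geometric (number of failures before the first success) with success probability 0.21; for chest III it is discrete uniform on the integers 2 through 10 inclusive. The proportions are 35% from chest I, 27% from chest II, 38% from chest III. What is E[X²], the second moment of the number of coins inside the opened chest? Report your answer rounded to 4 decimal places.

For each component E[X²] = Var + (mean)², giving I: 40.71; II: 32.0658; III: 42.6667.
Overall E[X²] = 0.35·40.71 + 0.27·32.0658 + 0.38·42.6667 = 39.1196.

39.1196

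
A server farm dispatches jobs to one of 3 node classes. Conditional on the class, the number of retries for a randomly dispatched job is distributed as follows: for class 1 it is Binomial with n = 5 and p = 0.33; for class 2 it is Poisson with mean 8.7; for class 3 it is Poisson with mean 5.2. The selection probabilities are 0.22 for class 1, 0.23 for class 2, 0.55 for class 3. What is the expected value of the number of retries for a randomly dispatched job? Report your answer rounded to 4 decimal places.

5.2240

Component means — 1: 1.65; 2: 8.7; 3: 5.2.
E[X] = 0.22·1.65 + 0.23·8.7 + 0.55·5.2 = 5.224.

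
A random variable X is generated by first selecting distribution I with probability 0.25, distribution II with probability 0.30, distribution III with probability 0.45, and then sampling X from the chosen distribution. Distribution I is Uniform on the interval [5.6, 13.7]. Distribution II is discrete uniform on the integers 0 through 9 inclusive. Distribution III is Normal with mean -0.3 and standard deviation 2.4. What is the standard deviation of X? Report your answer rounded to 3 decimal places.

4.761

Per component, I: μ=9.65, E[X²]=98.59; II: μ=4.5, E[X²]=28.5; III: μ=-0.3, E[X²]=5.85.
E[X] = 0.25·9.65 + 0.3·4.5 + 0.45·-0.3 = 3.6275.
E[X²] = 0.25·98.59 + 0.3·28.5 + 0.45·5.85 = 35.83.
Var(X) = E[X²] − (E[X])² = 35.83 − 13.1588 = 22.6712.
SD(X) = √22.6712 = 4.76143.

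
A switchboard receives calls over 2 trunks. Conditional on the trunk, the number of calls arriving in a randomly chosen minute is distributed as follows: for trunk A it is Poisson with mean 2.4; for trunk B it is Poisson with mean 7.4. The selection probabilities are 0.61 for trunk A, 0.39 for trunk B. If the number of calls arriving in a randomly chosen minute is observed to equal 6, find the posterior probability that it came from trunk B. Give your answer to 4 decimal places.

0.7873

Likelihoods P(X=6 | ·): A: 0.0240784; B: 0.139405.
Posterior ∝ prior × likelihood. Numerator for B: 0.39·0.139405 = 0.054368.
Normalizing constant: 0.61·0.0240784 + 0.39·0.139405 = 0.0690558.
P(B | observation) = 0.054368 / 0.0690558 = 0.787305.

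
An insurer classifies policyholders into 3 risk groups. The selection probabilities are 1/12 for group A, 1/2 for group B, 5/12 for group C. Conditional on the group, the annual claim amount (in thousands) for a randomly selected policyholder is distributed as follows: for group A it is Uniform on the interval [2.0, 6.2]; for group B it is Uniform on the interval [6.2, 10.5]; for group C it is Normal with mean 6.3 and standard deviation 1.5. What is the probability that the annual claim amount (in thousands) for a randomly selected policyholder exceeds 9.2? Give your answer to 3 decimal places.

0.162

Conditional on each group, P(X > 9.2): A: 0; B: 0.302326; C: 0.0265976.
By total probability, P(X > 9.2) = 0.0833333·0 + 0.5·0.302326 + 0.416667·0.0265976 = 0.162245.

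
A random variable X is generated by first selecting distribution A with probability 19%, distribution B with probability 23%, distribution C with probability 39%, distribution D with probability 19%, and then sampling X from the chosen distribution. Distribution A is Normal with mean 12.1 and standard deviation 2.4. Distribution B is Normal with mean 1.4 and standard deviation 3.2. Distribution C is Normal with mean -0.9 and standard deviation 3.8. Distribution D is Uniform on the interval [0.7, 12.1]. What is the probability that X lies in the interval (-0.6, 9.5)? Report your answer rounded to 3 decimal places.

Conditional on each component, P(-0.6 < X < 9.5): A: 0.13933; B: 0.728332; C: 0.465436; D: 0.77193.
By total probability, P(-0.6 < X < 9.5) = 0.19·0.13933 + 0.23·0.728332 + 0.39·0.465436 + 0.19·0.77193 = 0.522176.

0.522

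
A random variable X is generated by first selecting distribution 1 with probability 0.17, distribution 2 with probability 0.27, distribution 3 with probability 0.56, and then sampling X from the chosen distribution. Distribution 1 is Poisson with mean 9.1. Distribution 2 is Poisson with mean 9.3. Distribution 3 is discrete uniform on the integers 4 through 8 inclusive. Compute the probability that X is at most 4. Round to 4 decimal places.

Conditional on each component, P(X ≤ 4): 1: 0.0516822; 2: 0.0456475; 3: 0.2.
By total probability, P(X ≤ 4) = 0.17·0.0516822 + 0.27·0.0456475 + 0.56·0.2 = 0.133111.

0.1331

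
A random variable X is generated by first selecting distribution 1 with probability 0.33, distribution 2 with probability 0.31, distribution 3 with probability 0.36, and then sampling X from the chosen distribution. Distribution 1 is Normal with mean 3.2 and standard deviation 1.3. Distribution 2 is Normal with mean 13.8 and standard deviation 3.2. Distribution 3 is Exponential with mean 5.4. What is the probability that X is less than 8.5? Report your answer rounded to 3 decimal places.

Conditional on each component, P(X < 8.5): 1: 0.999977; 2: 0.0488356; 3: 0.792801.
By total probability, P(X < 8.5) = 0.33·0.999977 + 0.31·0.0488356 + 0.36·0.792801 = 0.63054.

0.631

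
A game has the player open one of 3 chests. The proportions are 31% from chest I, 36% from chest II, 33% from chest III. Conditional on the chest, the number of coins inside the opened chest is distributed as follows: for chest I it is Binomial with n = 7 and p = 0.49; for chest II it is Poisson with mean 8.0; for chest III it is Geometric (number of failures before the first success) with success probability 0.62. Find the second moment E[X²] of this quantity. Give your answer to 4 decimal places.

30.5596

For each component E[X²] = Var + (mean)², giving I: 13.5142; II: 72; III: 1.3642.
Overall E[X²] = 0.31·13.5142 + 0.36·72 + 0.33·1.3642 = 30.5596.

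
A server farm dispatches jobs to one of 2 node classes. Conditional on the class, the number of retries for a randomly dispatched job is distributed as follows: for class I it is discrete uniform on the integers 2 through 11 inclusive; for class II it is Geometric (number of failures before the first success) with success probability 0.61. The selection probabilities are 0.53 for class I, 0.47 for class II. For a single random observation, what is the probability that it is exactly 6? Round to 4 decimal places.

Conditional on each class, P(X = 6): I: 0.1; II: 0.00214643.
By total probability, P(X = 6) = 0.53·0.1 + 0.47·0.00214643 = 0.0540088.

0.0540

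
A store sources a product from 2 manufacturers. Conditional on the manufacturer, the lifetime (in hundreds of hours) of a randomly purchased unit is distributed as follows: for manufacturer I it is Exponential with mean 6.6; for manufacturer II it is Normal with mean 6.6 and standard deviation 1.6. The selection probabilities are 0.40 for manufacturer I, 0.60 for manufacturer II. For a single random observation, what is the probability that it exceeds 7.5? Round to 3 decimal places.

Conditional on each manufacturer, P(X > 7.5): I: 0.320984; II: 0.286888.
By total probability, P(X > 7.5) = 0.4·0.320984 + 0.6·0.286888 = 0.300526.

0.301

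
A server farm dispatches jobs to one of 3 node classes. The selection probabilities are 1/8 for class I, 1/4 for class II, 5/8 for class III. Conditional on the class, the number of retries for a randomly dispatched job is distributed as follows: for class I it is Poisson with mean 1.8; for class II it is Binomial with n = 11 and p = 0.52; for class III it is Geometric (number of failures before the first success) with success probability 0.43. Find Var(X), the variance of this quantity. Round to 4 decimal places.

Per component, I: μ=1.8, E[X²]=5.04; II: μ=5.72, E[X²]=35.464; III: μ=1.32558, E[X²]=4.83991.
E[X] = 0.125·1.8 + 0.25·5.72 + 0.625·1.32558 = 2.48349.
E[X²] = 0.125·5.04 + 0.25·35.464 + 0.625·4.83991 = 12.5209.
Var(X) = E[X²] − (E[X])² = 12.5209 − 6.16771 = 6.35323.

6.3532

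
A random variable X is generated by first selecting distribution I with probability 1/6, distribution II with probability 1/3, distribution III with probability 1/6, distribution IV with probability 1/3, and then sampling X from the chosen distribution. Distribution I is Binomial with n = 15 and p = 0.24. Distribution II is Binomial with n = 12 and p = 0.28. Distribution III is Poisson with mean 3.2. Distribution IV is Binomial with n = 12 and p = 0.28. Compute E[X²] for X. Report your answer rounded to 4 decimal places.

13.9952

For each component E[X²] = Var + (mean)², giving I: 15.696; II: 13.7088; III: 13.44; IV: 13.7088.
Overall E[X²] = 0.166667·15.696 + 0.333333·13.7088 + 0.166667·13.44 + 0.333333·13.7088 = 13.9952.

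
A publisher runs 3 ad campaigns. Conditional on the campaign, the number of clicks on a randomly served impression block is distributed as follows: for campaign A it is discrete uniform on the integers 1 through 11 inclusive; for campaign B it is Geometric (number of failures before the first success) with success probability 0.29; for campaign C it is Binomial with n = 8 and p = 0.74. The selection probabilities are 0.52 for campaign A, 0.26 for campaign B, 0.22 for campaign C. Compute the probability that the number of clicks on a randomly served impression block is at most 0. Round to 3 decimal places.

0.075

Conditional on each campaign, P(X ≤ 0): A: 0; B: 0.29; C: 2.08827e-05.
By total probability, P(X ≤ 0) = 0.52·0 + 0.26·0.29 + 0.22·2.08827e-05 = 0.0754046.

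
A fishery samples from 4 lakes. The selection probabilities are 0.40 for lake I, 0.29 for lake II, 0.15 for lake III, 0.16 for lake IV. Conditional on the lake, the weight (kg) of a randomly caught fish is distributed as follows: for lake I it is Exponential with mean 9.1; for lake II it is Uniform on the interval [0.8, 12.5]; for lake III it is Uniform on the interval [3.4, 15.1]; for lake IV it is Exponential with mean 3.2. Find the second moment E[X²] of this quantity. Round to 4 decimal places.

For each component E[X²] = Var + (mean)², giving I: 165.62; II: 55.63; III: 96.97; IV: 20.48.
Overall E[X²] = 0.4·165.62 + 0.29·55.63 + 0.15·96.97 + 0.16·20.48 = 100.203.

100.2030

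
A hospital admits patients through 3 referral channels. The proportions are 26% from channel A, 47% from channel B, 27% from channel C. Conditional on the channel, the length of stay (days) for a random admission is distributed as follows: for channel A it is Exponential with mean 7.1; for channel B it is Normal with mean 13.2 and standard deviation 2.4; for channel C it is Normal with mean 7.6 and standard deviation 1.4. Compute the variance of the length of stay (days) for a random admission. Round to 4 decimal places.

Per component, A: μ=7.1, E[X²]=100.82; B: μ=13.2, E[X²]=180; C: μ=7.6, E[X²]=59.72.
E[X] = 0.26·7.1 + 0.47·13.2 + 0.27·7.6 = 10.102.
E[X²] = 0.26·100.82 + 0.47·180 + 0.27·59.72 = 126.938.
Var(X) = E[X²] − (E[X])² = 126.938 − 102.05 = 24.8872.

24.8872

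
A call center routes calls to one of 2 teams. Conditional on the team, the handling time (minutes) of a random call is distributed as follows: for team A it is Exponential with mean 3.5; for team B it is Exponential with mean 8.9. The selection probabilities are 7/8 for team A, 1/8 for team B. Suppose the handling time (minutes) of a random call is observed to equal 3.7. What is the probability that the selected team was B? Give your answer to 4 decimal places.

Likelihoods f(3.7 | ·): A: 0.0992706; B: 0.0741414.
Posterior ∝ prior × likelihood. Numerator for B: 0.125·0.0741414 = 0.00926767.
Normalizing constant: 0.875·0.0992706 + 0.125·0.0741414 = 0.0961294.
P(B | observation) = 0.00926767 / 0.0961294 = 0.0964082.

0.0964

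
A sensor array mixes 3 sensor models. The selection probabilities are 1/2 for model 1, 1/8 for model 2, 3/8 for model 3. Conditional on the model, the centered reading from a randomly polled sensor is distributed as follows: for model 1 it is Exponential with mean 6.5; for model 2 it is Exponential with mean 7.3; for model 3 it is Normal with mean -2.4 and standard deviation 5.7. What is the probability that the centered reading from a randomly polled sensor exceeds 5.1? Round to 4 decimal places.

0.3256

Conditional on each model, P(X > 5.1): 1: 0.456295; 2: 0.497266; 3: 0.0941224.
By total probability, P(X > 5.1) = 0.5·0.456295 + 0.125·0.497266 + 0.375·0.0941224 = 0.325602.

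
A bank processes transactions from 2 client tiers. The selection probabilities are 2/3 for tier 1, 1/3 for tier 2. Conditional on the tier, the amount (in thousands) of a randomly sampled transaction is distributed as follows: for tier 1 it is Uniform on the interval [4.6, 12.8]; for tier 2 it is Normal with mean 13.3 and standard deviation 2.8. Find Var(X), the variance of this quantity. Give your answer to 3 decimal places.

Per component, 1: μ=8.7, E[X²]=81.2933; 2: μ=13.3, E[X²]=184.73.
E[X] = 0.666667·8.7 + 0.333333·13.3 = 10.2333.
E[X²] = 0.666667·81.2933 + 0.333333·184.73 = 115.772.
Var(X) = E[X²] − (E[X])² = 115.772 − 104.721 = 11.0511.

11.051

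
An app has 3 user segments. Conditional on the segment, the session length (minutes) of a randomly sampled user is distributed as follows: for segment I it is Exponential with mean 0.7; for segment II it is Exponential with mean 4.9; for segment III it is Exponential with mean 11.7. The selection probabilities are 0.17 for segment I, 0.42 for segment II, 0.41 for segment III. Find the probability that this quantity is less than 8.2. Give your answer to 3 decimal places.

Conditional on each segment, P(X < 8.2): I: 0.999992; II: 0.812405; III: 0.503839.
By total probability, P(X < 8.2) = 0.17·0.999992 + 0.42·0.812405 + 0.41·0.503839 = 0.717783.

0.718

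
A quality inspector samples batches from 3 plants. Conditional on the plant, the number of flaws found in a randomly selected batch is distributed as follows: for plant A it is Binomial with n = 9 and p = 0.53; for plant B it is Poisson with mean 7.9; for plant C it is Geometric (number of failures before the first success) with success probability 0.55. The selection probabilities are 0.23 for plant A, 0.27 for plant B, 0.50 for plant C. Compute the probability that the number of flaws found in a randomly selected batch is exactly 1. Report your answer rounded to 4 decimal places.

Conditional on each plant, P(X = 1): A: 0.011358; B: 0.00292887; C: 0.2475.
By total probability, P(X = 1) = 0.23·0.011358 + 0.27·0.00292887 + 0.5·0.2475 = 0.127153.

0.1272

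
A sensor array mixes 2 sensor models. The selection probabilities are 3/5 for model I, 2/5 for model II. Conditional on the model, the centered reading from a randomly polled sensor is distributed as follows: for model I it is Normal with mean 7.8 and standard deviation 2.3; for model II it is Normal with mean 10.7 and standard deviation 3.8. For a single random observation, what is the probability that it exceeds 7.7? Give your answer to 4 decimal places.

0.6244

Conditional on each model, P(X > 7.7): I: 0.51734; II: 0.785082.
By total probability, P(X > 7.7) = 0.6·0.51734 + 0.4·0.785082 = 0.624437.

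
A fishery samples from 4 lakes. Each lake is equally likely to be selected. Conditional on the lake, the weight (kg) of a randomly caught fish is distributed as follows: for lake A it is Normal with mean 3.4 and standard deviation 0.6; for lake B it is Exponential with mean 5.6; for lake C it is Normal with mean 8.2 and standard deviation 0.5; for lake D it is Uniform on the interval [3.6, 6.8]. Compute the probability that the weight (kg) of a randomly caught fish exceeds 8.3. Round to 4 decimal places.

Conditional on each lake, P(X > 8.3): A: 2.22045e-16; B: 0.22715; C: 0.42074; D: 0.
By total probability, P(X > 8.3) = 0.25·2.22045e-16 + 0.25·0.22715 + 0.25·0.42074 + 0.25·0 = 0.161973.

0.1620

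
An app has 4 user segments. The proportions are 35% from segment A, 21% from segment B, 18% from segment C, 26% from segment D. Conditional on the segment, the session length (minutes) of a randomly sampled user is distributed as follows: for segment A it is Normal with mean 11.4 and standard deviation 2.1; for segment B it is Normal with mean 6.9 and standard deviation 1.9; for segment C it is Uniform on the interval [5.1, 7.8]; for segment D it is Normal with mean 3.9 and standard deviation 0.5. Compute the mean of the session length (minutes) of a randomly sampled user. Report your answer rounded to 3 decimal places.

7.614

Component means — A: 11.4; B: 6.9; C: 6.45; D: 3.9.
E[X] = 0.35·11.4 + 0.21·6.9 + 0.18·6.45 + 0.26·3.9 = 7.614.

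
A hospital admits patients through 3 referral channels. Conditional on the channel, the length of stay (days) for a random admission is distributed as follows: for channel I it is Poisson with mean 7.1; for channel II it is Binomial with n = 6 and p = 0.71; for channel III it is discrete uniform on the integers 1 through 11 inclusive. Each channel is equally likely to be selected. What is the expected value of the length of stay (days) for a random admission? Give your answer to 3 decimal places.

Component means — I: 7.1; II: 4.26; III: 6.
E[X] = 0.333333·7.1 + 0.333333·4.26 + 0.333333·6 = 5.78667.

5.787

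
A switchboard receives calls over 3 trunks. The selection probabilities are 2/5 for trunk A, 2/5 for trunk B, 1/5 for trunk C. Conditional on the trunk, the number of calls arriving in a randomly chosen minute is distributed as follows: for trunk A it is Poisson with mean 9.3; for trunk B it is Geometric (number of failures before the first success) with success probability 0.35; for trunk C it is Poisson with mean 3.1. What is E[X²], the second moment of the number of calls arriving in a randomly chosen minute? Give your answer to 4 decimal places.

44.3600

For each component E[X²] = Var + (mean)², giving A: 95.79; B: 8.7551; C: 12.71.
Overall E[X²] = 0.4·95.79 + 0.4·8.7551 + 0.2·12.71 = 44.36.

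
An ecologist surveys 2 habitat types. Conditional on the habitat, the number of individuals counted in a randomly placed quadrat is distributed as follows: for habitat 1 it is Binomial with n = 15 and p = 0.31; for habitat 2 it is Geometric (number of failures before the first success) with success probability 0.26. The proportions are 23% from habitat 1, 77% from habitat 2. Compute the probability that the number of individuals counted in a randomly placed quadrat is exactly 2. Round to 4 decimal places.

Conditional on each habitat, P(X = 2): 1: 0.0810869; 2: 0.142376.
By total probability, P(X = 2) = 0.23·0.0810869 + 0.77·0.142376 = 0.12828.

0.1283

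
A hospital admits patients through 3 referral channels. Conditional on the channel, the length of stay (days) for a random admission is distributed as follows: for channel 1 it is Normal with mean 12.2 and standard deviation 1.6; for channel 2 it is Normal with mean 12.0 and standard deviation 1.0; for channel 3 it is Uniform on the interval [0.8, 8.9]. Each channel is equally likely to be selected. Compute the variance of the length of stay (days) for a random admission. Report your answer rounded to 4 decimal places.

Per component, 1: μ=12.2, E[X²]=151.4; 2: μ=12, E[X²]=145; 3: μ=4.85, E[X²]=28.99.
E[X] = 0.333333·12.2 + 0.333333·12 + 0.333333·4.85 = 9.68333.
E[X²] = 0.333333·151.4 + 0.333333·145 + 0.333333·28.99 = 108.463.
Var(X) = E[X²] − (E[X])² = 108.463 − 93.7669 = 14.6964.

14.6964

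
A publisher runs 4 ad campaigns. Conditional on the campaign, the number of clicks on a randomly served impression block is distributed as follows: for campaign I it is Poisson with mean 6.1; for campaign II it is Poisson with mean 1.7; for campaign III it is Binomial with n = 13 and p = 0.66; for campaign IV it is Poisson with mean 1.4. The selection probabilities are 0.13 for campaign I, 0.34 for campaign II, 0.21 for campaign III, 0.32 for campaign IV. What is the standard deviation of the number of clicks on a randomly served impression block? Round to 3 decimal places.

3.351

Per component, I: μ=6.1, E[X²]=43.31; II: μ=1.7, E[X²]=4.59; III: μ=8.58, E[X²]=76.5336; IV: μ=1.4, E[X²]=3.36.
E[X] = 0.13·6.1 + 0.34·1.7 + 0.21·8.58 + 0.32·1.4 = 3.6208.
E[X²] = 0.13·43.31 + 0.34·4.59 + 0.21·76.5336 + 0.32·3.36 = 24.3382.
Var(X) = E[X²] − (E[X])² = 24.3382 − 13.1102 = 11.228.
SD(X) = √11.228 = 3.35082.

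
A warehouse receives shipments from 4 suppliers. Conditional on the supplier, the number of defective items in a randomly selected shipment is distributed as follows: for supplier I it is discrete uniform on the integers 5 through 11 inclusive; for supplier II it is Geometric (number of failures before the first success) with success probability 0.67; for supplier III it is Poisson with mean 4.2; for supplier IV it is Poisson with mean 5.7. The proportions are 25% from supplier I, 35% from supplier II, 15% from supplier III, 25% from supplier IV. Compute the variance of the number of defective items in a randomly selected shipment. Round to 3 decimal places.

Per component, I: μ=8, E[X²]=68; II: μ=0.492537, E[X²]=0.977723; III: μ=4.2, E[X²]=21.84; IV: μ=5.7, E[X²]=38.19.
E[X] = 0.25·8 + 0.35·0.492537 + 0.15·4.2 + 0.25·5.7 = 4.22739.
E[X²] = 0.25·68 + 0.35·0.977723 + 0.15·21.84 + 0.25·38.19 = 30.1657.
Var(X) = E[X²] − (E[X])² = 30.1657 − 17.8708 = 12.2949.

12.295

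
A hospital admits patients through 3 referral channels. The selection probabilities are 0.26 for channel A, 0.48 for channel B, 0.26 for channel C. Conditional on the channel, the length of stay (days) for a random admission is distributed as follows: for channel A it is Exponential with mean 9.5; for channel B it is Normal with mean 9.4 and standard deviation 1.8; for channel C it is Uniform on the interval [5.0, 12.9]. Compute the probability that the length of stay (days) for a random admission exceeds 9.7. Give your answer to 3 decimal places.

Conditional on each channel, P(X > 9.7): A: 0.360216; B: 0.433816; C: 0.405063.
By total probability, P(X > 9.7) = 0.26·0.360216 + 0.48·0.433816 + 0.26·0.405063 = 0.407204.

0.407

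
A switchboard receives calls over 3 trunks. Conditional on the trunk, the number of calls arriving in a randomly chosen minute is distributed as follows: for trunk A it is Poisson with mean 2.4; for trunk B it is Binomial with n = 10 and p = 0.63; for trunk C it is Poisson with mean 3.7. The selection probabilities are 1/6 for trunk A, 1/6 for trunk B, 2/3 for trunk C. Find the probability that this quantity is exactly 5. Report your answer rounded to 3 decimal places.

Conditional on each trunk, P(X = 5): A: 0.0601961; B: 0.173425; C: 0.142869.
By total probability, P(X = 5) = 0.166667·0.0601961 + 0.166667·0.173425 + 0.666667·0.142869 = 0.134183.

0.134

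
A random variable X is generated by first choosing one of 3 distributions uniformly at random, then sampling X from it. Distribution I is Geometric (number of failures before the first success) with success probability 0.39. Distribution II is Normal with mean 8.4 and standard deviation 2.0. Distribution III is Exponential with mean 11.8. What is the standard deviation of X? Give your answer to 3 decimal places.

Per component, I: μ=1.5641, E[X²]=6.45694; II: μ=8.4, E[X²]=74.56; III: μ=11.8, E[X²]=278.48.
E[X] = 0.333333·1.5641 + 0.333333·8.4 + 0.333333·11.8 = 7.2547.
E[X²] = 0.333333·6.45694 + 0.333333·74.56 + 0.333333·278.48 = 119.832.
Var(X) = E[X²] − (E[X])² = 119.832 − 52.6307 = 67.2016.
SD(X) = √67.2016 = 8.19766.

8.198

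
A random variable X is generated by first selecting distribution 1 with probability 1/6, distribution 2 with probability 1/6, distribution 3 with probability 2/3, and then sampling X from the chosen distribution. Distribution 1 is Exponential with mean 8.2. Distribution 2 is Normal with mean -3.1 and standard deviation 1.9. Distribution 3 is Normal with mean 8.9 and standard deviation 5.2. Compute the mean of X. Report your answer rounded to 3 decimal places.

Component means — 1: 8.2; 2: -3.1; 3: 8.9.
E[X] = 0.166667·8.2 + 0.166667·-3.1 + 0.666667·8.9 = 6.78333.

6.783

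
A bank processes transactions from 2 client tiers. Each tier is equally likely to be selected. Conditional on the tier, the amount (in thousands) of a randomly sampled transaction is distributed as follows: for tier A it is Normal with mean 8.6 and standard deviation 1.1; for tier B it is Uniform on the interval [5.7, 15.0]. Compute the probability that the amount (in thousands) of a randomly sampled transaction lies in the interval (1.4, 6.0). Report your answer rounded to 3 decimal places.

0.021

Conditional on each tier, P(1.4 < X < 6.0): A: 0.00904828; B: 0.0322581.
By total probability, P(1.4 < X < 6.0) = 0.5·0.00904828 + 0.5·0.0322581 = 0.0206532.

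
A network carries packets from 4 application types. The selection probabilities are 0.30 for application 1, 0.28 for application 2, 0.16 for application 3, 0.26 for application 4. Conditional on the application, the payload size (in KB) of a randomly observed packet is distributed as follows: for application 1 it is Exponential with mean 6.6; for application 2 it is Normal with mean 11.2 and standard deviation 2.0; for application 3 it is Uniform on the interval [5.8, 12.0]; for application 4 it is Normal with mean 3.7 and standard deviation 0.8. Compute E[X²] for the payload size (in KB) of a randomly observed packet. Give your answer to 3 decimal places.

79.291

For each component E[X²] = Var + (mean)², giving 1: 87.12; 2: 129.44; 3: 82.4133; 4: 14.33.
Overall E[X²] = 0.3·87.12 + 0.28·129.44 + 0.16·82.4133 + 0.26·14.33 = 79.2911.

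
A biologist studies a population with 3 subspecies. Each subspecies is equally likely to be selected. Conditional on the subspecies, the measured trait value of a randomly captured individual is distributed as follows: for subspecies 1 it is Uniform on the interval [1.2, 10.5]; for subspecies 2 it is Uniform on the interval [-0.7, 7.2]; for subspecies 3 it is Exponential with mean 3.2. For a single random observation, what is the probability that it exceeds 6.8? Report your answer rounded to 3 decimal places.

Conditional on each subspecies, P(X > 6.8): 1: 0.397849; 2: 0.0506329; 3: 0.119433.
By total probability, P(X > 6.8) = 0.333333·0.397849 + 0.333333·0.0506329 + 0.333333·0.119433 = 0.189305.

0.189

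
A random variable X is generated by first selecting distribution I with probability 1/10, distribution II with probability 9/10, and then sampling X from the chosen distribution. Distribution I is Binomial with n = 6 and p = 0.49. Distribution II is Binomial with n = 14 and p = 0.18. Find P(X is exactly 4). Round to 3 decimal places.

0.152

Conditional on each component, P(X = 4): I: 0.224914; II: 0.144432.
By total probability, P(X = 4) = 0.1·0.224914 + 0.9·0.144432 = 0.15248.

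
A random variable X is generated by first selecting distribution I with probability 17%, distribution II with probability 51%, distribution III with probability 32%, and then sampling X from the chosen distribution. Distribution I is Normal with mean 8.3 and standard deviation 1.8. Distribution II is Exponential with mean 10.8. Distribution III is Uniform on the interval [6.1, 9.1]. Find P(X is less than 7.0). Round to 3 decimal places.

Conditional on each component, P(X < 7.0): I: 0.235079; II: 0.476987; III: 0.3.
By total probability, P(X < 7.0) = 0.17·0.235079 + 0.51·0.476987 + 0.32·0.3 = 0.379227.

0.379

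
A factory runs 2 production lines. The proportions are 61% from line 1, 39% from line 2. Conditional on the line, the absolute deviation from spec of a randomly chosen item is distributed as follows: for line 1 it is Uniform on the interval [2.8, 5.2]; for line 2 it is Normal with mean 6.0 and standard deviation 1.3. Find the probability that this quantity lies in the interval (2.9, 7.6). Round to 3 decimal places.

0.929

Conditional on each line, P(2.9 < X < 7.6): 1: 0.958333; 2: 0.882247.
By total probability, P(2.9 < X < 7.6) = 0.61·0.958333 + 0.39·0.882247 = 0.92866.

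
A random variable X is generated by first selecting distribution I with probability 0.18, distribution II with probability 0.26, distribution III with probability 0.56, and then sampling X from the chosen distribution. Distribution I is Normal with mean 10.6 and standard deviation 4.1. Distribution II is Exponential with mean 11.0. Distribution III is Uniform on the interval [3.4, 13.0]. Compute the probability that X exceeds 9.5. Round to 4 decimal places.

0.4228

Conditional on each component, P(X > 9.5): I: 0.605763; II: 0.421626; III: 0.364583.
By total probability, P(X > 9.5) = 0.18·0.605763 + 0.26·0.421626 + 0.56·0.364583 = 0.422827.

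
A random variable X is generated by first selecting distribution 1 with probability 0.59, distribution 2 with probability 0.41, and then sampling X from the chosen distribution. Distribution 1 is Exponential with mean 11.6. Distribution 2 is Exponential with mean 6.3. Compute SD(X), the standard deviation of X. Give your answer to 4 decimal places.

Per component, 1: μ=11.6, E[X²]=269.12; 2: μ=6.3, E[X²]=79.38.
E[X] = 0.59·11.6 + 0.41·6.3 = 9.427.
E[X²] = 0.59·269.12 + 0.41·79.38 = 191.327.
Var(X) = E[X²] − (E[X])² = 191.327 − 88.8683 = 102.458.
SD(X) = √102.458 = 10.1222.

10.1222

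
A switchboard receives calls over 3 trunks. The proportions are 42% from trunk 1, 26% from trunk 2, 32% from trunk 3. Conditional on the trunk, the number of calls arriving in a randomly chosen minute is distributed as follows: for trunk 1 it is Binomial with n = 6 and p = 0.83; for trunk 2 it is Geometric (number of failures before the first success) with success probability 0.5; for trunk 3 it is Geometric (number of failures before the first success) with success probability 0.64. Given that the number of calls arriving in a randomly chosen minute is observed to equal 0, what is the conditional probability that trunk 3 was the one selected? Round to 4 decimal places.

Likelihoods P(X=0 | ·): 1: 2.41376e-05; 2: 0.5; 3: 0.64.
Posterior ∝ prior × likelihood. Numerator for 3: 0.32·0.64 = 0.2048.
Normalizing constant: 0.42·2.41376e-05 + 0.26·0.5 + 0.32·0.64 = 0.33481.
P(3 | observation) = 0.2048 / 0.33481 = 0.61169.

0.6117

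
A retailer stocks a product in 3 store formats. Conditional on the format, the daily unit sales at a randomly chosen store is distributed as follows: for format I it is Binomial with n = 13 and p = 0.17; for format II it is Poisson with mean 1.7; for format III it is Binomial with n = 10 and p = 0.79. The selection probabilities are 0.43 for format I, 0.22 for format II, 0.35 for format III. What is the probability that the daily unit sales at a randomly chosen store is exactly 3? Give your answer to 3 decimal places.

0.127

Conditional on each format, P(X = 3): I: 0.218019; II: 0.149587; III: 0.00106561.
By total probability, P(X = 3) = 0.43·0.218019 + 0.22·0.149587 + 0.35·0.00106561 = 0.12703.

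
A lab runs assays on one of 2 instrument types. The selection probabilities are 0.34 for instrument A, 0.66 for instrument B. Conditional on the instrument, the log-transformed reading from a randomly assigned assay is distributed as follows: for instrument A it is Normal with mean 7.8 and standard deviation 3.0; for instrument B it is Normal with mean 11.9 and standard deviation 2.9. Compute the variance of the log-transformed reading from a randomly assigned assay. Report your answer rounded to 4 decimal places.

12.3828

Per component, A: μ=7.8, E[X²]=69.84; B: μ=11.9, E[X²]=150.02.
E[X] = 0.34·7.8 + 0.66·11.9 = 10.506.
E[X²] = 0.34·69.84 + 0.66·150.02 = 122.759.
Var(X) = E[X²] − (E[X])² = 122.759 − 110.376 = 12.3828.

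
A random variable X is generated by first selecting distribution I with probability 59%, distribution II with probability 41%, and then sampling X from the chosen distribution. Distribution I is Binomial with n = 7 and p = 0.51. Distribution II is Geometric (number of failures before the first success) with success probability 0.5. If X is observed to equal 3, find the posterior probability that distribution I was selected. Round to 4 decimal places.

Likelihoods P(X=3 | ·): I: 0.267647; II: 0.0625.
Posterior ∝ prior × likelihood. Numerator for I: 0.59·0.267647 = 0.157912.
Normalizing constant: 0.59·0.267647 + 0.41·0.0625 = 0.183537.
P(I | observation) = 0.157912 / 0.183537 = 0.860382.

0.8604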